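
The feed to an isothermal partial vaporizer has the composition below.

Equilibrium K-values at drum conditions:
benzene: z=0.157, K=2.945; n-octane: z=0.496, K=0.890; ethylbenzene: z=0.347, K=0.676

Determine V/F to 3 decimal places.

V/F = 0.343

Newton iteration, V/F⁰ = 0.5:
  V/F = 0.500: g = -0.0371, g' = -0.211 → V/F = 0.324
  V/F = 0.324: g = 0.0050, g' = -0.275 → V/F = 0.343
Converged at V/F = 0.343.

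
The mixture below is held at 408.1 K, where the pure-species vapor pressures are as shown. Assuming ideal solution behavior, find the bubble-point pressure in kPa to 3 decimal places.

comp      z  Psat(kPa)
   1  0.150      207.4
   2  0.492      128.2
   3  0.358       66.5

At the bubble point ψ → 0, so ΣzᵢKᵢ = 1 with Kᵢ = Pᵢˢᵃᵗ/P ⇒ P = ΣzᵢPᵢˢᵃᵗ.
P = 0.150·207.4 + 0.492·128.2 + 0.358·66.5 = 117.991 kPa

Pbub = 117.991 kPa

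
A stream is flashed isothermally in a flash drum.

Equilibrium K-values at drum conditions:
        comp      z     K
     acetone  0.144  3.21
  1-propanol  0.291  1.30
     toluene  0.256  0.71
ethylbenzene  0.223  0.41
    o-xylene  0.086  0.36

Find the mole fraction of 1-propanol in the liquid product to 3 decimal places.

x_1-propanol = 0.273

Let ψ = V/F and solve Σ zᵢ(Kᵢ−1)/(1+ψ(Kᵢ−1)) = 0.
Feasibility: ΣzᵢKᵢ = 1.145, Σzᵢ/Kᵢ = 1.412 — both > 1, two phases present.
Iterate (Newton) starting at ψ = 0.5:
  ψ = 0.500: g = -0.1273, g' = -0.440 → ψ = 0.211
  ψ = 0.211: g = 0.0062, g' = -0.523 → ψ = 0.223
Converged at ψ = 0.223.
Compositions from xᵢ = zᵢ/(1+ψ(Kᵢ−1)), yᵢ = Kᵢxᵢ:
  acetone: x = 0.096, y = 0.310
  1-propanol: x = 0.273, y = 0.355
  toluene: x = 0.274, y = 0.194
  ethylbenzene: x = 0.257, y = 0.105
  o-xylene: x = 0.100, y = 0.036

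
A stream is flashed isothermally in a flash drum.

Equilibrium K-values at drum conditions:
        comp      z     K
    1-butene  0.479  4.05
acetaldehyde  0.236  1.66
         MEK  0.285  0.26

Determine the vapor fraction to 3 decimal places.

Rachford–Rice: g(ψ) = Σ zᵢ(Kᵢ−1)/(1+ψ(Kᵢ−1)) = 0.
g(0) = ΣzᵢKᵢ − 1 = 1.406 and g(1) = 1 − Σzᵢ/Kᵢ = -0.357, so a root lies in (0, 1).
Newton–Raphson from ψ = 0.5:
  ψ = 0.500: g = 0.3609, g' = -1.150 → ψ = 0.814
  ψ = 0.814: g = -0.0093, g' = -1.397 → ψ = 0.807
Converged at ψ = 0.807.

ψ = 0.807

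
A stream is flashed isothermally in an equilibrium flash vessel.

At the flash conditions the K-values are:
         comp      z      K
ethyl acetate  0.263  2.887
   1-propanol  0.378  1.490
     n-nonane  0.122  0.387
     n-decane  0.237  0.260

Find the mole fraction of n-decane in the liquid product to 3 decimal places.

Material balance + equilibrium reduce to Σ zᵢ(Kᵢ−1)/(1+ψ(Kᵢ−1)) = 0.
g(0) = ΣzᵢKᵢ − 1 = 0.431 and g(1) = 1 − Σzᵢ/Kᵢ = -0.572, so a root lies in (0, 1).
Newton–Raphson from ψ = 0.47:
  ψ = 0.470: g = 0.0396, g' = -0.719 → ψ = 0.525
  ψ = 0.525: g = -0.0005, g' = -0.741 → ψ = 0.524
Converged at ψ = 0.524.
Compositions from xᵢ = zᵢ/(1+ψ(Kᵢ−1)), yᵢ = Kᵢxᵢ:
  ethyl acetate: x = 0.132, y = 0.382
  1-propanol: x = 0.301, y = 0.448
  n-nonane: x = 0.180, y = 0.070
  n-decane: x = 0.387, y = 0.101

x_n-decane = 0.387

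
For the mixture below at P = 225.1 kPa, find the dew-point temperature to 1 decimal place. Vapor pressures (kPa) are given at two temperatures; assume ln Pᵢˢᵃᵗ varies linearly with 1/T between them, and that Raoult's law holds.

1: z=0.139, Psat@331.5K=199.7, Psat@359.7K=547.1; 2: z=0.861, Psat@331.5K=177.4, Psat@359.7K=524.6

T = 337.0 K

Dew-point temperature: Σzᵢ·P/Pᵢˢᵃᵗ(T) = 1. Interpolate ln Pᵢˢᵃᵗ = aᵢ + bᵢ/T.
  T = 331.5 K: ΣzᵢP/Pᵢˢᵃᵗ = 1.2492
  T = 359.7 K: ΣzᵢP/Pᵢˢᵃᵗ = 0.4266
  T = 345.6 K: ΣzᵢP/Pᵢˢᵃᵗ = 0.7141
  T = 338.6 K: ΣzᵢP/Pᵢˢᵃᵗ = 0.9372
  T = 335.1 K: ΣzᵢP/Pᵢˢᵃᵗ = 1.0781
  T = 336.9 K: ΣzᵢP/Pᵢˢᵃᵗ = 1.0028
Interpolating between 336.9 K and 338.6 K gives T ≈ 337.0 K.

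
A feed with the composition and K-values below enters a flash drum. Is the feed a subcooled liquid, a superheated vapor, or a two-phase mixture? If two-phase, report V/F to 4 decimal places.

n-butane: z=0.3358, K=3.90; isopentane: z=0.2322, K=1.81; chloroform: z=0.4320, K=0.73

ΣzᵢKᵢ = 2.0453; Σzᵢ/Kᵢ = 0.8062.
Since Σzᵢ/Kᵢ < 1 the mixture is above its dew point — single vapor phase.

superheated vapor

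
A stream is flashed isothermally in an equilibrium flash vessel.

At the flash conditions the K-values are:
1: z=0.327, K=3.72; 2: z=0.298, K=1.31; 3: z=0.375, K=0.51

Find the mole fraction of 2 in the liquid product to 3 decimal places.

x_2 = 0.233

Rachford–Rice: g(β) = Σ zᵢ(Kᵢ−1)/(1+β(Kᵢ−1)) = 0.
Check two-phase: ΣzᵢKᵢ = 1.798 > 1 and Σzᵢ/Kᵢ = 1.051 > 1, so g(0) = 0.798 > 0 and g(1) = -0.051 < 0.
Newton iteration, β⁰ = 0.5:
  β = 0.500: g = 0.2135, g' = -0.614 → β = 0.848
  β = 0.848: g = 0.0279, g' = -0.503 → β = 0.903
Converged at β = 0.903.
Compositions from xᵢ = zᵢ/(1+β(Kᵢ−1)), yᵢ = Kᵢxᵢ:
  1: x = 0.095, y = 0.352
  2: x = 0.233, y = 0.305
  3: x = 0.673, y = 0.343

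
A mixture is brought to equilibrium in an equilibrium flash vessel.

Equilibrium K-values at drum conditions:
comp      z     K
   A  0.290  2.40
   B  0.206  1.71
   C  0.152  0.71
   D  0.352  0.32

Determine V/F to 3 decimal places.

V/F = 0.393

Rachford–Rice: g(V/F) = Σ zᵢ(Kᵢ−1)/(1+V/F(Kᵢ−1)) = 0.
g(0) = ΣzᵢKᵢ − 1 = 0.269 and g(1) = 1 − Σzᵢ/Kᵢ = -0.555, so a root lies in (0, 1).
Newton iteration, V/F⁰ = 0.44:
  V/F = 0.440: g = -0.0294, g' = -0.626 → V/F = 0.393
Converged at V/F = 0.393.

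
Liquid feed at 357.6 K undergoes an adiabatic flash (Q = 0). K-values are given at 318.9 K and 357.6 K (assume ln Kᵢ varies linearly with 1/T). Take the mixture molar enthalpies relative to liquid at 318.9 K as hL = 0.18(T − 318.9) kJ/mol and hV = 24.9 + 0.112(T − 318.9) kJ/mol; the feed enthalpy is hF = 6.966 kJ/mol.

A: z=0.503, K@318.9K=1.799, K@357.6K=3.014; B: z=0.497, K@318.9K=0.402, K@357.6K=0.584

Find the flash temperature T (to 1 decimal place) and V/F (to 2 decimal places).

Adiabatic flash: solve Rachford–Rice at each trial T, then check hF = ψ·hV(T) + (1−ψ)·hL(T).
  T = 318.9 K: K = (1.799, 0.402), RR gives ψ = 0.219, H_out = 5.456 kJ/mol
  T = 357.6 K: K = (3.014, 0.584), RR gives ψ = 0.962, H_out = 28.396 kJ/mol
  T = 338.2 K: K = (2.362, 0.489), RR gives ψ = 0.620, H_out = 18.105 kJ/mol
  T = 328.5 K: K = (2.068, 0.445), RR gives ψ = 0.440, H_out = 12.406 kJ/mol
  T = 323.7 K: K = (1.931, 0.423), RR gives ψ = 0.338, H_out = 9.169 kJ/mol
  T = 321.3 K: K = (1.864, 0.412), RR gives ψ = 0.281, H_out = 7.385 kJ/mol
Linear interpolation between T = 318.9 (H_out = 5.456) and T = 321.3 (H_out = 7.385) on hF = 6.966 gives T ≈ 320.8 K, at which ψ = 0.27.

T = 320.8 K, V/F = 0.27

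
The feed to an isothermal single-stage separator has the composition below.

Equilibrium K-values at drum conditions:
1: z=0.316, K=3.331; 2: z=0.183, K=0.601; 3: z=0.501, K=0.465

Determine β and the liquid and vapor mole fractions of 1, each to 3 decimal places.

β = 0.338, x_1 = 0.177, y_1 = 0.588

Let β = V/F and solve Σ zᵢ(Kᵢ−1)/(1+β(Kᵢ−1)) = 0.
Feasibility: ΣzᵢKᵢ = 1.396, Σzᵢ/Kᵢ = 1.477 — both > 1, two phases present.
Iterate (Newton) starting at β = 0.5:
  β = 0.500: g = -0.1170, g' = -0.679 → β = 0.328
  β = 0.328: g = 0.0086, g' = -0.801 → β = 0.338
Converged at β = 0.338.
Compositions from xᵢ = zᵢ/(1+β(Kᵢ−1)), yᵢ = Kᵢxᵢ:
  1: x = 0.177, y = 0.588
  2: x = 0.212, y = 0.127
  3: x = 0.612, y = 0.284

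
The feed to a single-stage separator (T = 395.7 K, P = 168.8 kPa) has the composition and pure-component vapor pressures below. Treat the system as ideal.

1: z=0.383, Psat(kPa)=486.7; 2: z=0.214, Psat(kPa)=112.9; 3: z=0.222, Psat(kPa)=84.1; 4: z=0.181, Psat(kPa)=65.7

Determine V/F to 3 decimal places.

Raoult's law: Kᵢ = Pᵢˢᵃᵗ/P = Pᵢˢᵃᵗ/168.8.
  K_1 = 486.7/168.8 = 2.88329, K_2 = 112.9/168.8 = 0.66884, K_3 = 84.1/168.8 = 0.49822, K_4 = 65.7/168.8 = 0.38922
Material balance + equilibrium reduce to Σ zᵢ(Kᵢ−1)/(1+V/F(Kᵢ−1)) = 0.
Check two-phase: ΣzᵢKᵢ = 1.428 > 1 and Σzᵢ/Kᵢ = 1.363 > 1, so g(0) = 0.428 > 0 and g(1) = -0.363 < 0.
Newton–Raphson from V/F = 0.5:
  V/F = 0.500: g = -0.0213, g' = -0.634 → V/F = 0.466
  V/F = 0.466: g = 0.0002, g' = -0.645 → V/F = 0.467
Converged at V/F = 0.467.

V/F = 0.467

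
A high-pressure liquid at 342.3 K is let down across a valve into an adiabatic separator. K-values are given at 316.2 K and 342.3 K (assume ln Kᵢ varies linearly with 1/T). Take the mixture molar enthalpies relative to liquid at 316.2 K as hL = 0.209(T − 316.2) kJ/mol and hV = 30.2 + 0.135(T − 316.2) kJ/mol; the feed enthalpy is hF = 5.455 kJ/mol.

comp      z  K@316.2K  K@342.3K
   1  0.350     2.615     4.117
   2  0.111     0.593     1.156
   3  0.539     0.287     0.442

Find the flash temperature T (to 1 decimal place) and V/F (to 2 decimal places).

Adiabatic flash: solve Rachford–Rice at each trial T, then check hF = ψ·hV(T) + (1−ψ)·hL(T).
  T = 316.2 K: K = (2.615, 0.593, 0.287), RR gives ψ = 0.126, H_out = 3.800 kJ/mol
  T = 342.3 K: K = (4.117, 1.156, 0.442), RR gives ψ = 0.530, H_out = 20.448 kJ/mol
  T = 329.2 K: K = (3.308, 0.838, 0.359), RR gives ψ = 0.331, H_out = 12.405 kJ/mol
  T = 322.7 K: K = (2.948, 0.707, 0.322), RR gives ψ = 0.233, H_out = 8.279 kJ/mol
  T = 319.4 K: K = (2.776, 0.647, 0.304), RR gives ψ = 0.180, H_out = 6.066 kJ/mol
  T = 317.8 K: K = (2.695, 0.620, 0.295), RR gives ψ = 0.153, H_out = 4.950 kJ/mol
Linear interpolation between T = 317.8 (H_out = 4.950) and T = 319.4 (H_out = 6.066) on hF = 5.455 gives T ≈ 318.5 K, at which ψ = 0.17.

T = 318.5 K, V/F = 0.17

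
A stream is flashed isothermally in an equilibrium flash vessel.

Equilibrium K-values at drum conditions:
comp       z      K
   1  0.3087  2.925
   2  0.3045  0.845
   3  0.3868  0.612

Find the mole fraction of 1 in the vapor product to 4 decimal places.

Rachford–Rice: g(β) = Σ zᵢ(Kᵢ−1)/(1+β(Kᵢ−1)) = 0.
Feasibility: ΣzᵢKᵢ = 1.3970, Σzᵢ/Kᵢ = 1.0979 — both > 1, two phases present.
Newton–Raphson from β = 0.68:
  β = 0.6800: g = 0.00074, g' = -0.3312 → β = 0.6822
Converged at β = 0.6822.
Compositions from xᵢ = zᵢ/(1+β(Kᵢ−1)), yᵢ = Kᵢxᵢ:
  1: x = 0.1334, y = 0.3903
  2: x = 0.3405, y = 0.2877
  3: x = 0.5260, y = 0.3219

y_1 = 0.3903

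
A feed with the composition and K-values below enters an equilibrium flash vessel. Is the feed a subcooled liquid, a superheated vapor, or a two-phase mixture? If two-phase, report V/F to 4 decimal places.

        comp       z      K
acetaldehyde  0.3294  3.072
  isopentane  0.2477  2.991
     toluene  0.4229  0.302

ΣzᵢKᵢ = 1.8805; Σzᵢ/Kᵢ = 1.5904.
Both exceed 1, so a two-phase solution exists.
Rachford–Rice: g(ψ) = Σ zᵢ(Kᵢ−1)/(1+ψ(Kᵢ−1)) = 0.
Newton iteration, ψ⁰ = 0.5:
  ψ = 0.5000: g = 0.12893, g' = -1.0739 → ψ = 0.6201
  ψ = 0.6201: g = -0.00100, g' = -1.1080 → ψ = 0.6192
Converged at ψ = 0.6192.

two-phase, V/F = 0.6192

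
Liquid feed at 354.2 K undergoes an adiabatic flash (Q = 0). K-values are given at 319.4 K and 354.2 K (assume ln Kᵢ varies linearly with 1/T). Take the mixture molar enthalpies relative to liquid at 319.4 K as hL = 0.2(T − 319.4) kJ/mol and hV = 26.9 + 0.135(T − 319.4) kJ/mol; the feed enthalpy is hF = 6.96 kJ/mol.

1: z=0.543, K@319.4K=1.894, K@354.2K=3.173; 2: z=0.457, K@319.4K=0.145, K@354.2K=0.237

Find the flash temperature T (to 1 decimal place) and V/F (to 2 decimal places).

T = 325.0 K, V/F = 0.22

Adiabatic flash: solve Rachford–Rice at each trial T, then check hF = ψ·hV(T) + (1−ψ)·hL(T).
  T = 319.4 K: K = (1.894, 0.145), RR gives ψ = 0.124, H_out = 3.333 kJ/mol
  T = 354.2 K: K = (3.173, 0.237), RR gives ψ = 0.501, H_out = 19.312 kJ/mol
  T = 336.8 K: K = (2.484, 0.188), RR gives ψ = 0.361, H_out = 12.773 kJ/mol
  T = 328.1 K: K = (2.177, 0.166), RR gives ψ = 0.262, H_out = 8.652 kJ/mol
  T = 323.8 K: K = (2.034, 0.155), RR gives ψ = 0.201, H_out = 6.225 kJ/mol
  T = 326.0 K: K = (2.106, 0.160), RR gives ψ = 0.234, H_out = 7.508 kJ/mol
  T = 324.9 K: K = (2.070, 0.158), RR gives ψ = 0.218, H_out = 6.878 kJ/mol
Linear interpolation between T = 324.9 (H_out = 6.878) and T = 326.0 (H_out = 7.508) on hF = 6.96 gives T ≈ 325.0 K, at which ψ = 0.22.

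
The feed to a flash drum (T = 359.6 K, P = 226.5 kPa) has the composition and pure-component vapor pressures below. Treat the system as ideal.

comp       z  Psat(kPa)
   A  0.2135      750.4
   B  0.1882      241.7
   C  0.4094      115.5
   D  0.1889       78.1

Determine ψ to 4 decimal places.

ψ = 0.1810

Raoult's law: Kᵢ = Pᵢˢᵃᵗ/P = Pᵢˢᵃᵗ/226.5.
  K_A = 750.4/226.5 = 3.313024, K_B = 241.7/226.5 = 1.067108, K_C = 115.5/226.5 = 0.509934, K_D = 78.1/226.5 = 0.344812
Rachford–Rice: g(ψ) = Σ zᵢ(Kᵢ−1)/(1+ψ(Kᵢ−1)) = 0.
Check two-phase: ΣzᵢKᵢ = 1.1821 > 1 and Σzᵢ/Kᵢ = 1.5915 > 1, so g(0) = 0.1821 > 0 and g(1) = -0.5915 < 0.
Iterate (Newton) starting at ψ = 0.5:
  ψ = 0.5000: g = -0.20860, g' = -0.5983 → ψ = 0.1513
  ψ = 0.1513: g = 0.02421, g' = -0.8422 → ψ = 0.1801
  ψ = 0.1801: g = 0.00073, g' = -0.7926 → ψ = 0.1810
Converged at ψ = 0.1810.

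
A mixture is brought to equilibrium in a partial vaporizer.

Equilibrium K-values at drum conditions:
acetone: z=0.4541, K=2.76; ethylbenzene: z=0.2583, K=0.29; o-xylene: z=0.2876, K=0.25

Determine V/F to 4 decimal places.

Rachford–Rice: g(V/F) = Σ zᵢ(Kᵢ−1)/(1+V/F(Kᵢ−1)) = 0.
g(0) = ΣzᵢKᵢ − 1 = 0.4001 and g(1) = 1 − Σzᵢ/Kᵢ = -1.2056, so a root lies in (0, 1).
Iterate (Newton) starting at V/F = 0.35:
  V/F = 0.3500: g = -0.04195, g' = -1.0666 → V/F = 0.3107
  V/F = 0.3107: g = 0.00017, g' = -1.0773 → V/F = 0.3108
Converged at V/F = 0.3108.

V/F = 0.3108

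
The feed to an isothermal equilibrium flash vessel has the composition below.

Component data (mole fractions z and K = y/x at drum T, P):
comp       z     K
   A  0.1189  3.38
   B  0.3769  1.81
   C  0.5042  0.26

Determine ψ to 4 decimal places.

ψ = 0.2191

Material balance + equilibrium reduce to Σ zᵢ(Kᵢ−1)/(1+ψ(Kᵢ−1)) = 0.
Feasibility: ΣzᵢKᵢ = 1.2152, Σzᵢ/Kᵢ = 2.1826 — both > 1, two phases present.
Newton–Raphson from ψ = 0.5:
  ψ = 0.5000: g = -0.24573, g' = -0.9613 → ψ = 0.2444
  ψ = 0.2444: g = -0.02172, g' = -0.8530 → ψ = 0.2189
  ψ = 0.2189: g = 0.00011, g' = -0.8627 → ψ = 0.2191
Converged at ψ = 0.2191.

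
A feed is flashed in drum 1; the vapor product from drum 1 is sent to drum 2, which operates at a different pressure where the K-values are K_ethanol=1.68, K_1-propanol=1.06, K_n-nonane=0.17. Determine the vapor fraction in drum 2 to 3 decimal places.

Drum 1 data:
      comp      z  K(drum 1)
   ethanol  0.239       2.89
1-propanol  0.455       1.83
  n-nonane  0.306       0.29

V/F (drum 2) = 0.311

Drum 1:
Rachford–Rice: g(ψ₁) = Σ zᵢ(Kᵢ−1)/(1+ψ₁(Kᵢ−1)) = 0.
Check two-phase: ΣzᵢKᵢ = 1.612 > 1 and Σzᵢ/Kᵢ = 1.387 > 1, so g(0) = 0.612 > 0 and g(1) = -0.387 < 0.
Newton–Raphson from ψ₁ = 0.5:
  ψ₁ = 0.500: g = 0.1623, g' = -0.753 → ψ₁ = 0.716
  ψ₁ = 0.716: g = -0.0126, g' = -0.915 → ψ₁ = 0.702
Converged at ψ₁ = 0.702.
Drum-1 compositions:
  ethanol: x = 0.103, y = 0.297
  1-propanol: x = 0.288, y = 0.526
  n-nonane: x = 0.610, y = 0.177
Drum-2 feed = drum-1 vapor: z₂ = (0.2970, 0.5262, 0.1768).
Drum 2:
Material balance + equilibrium reduce to Σ zᵢ(Kᵢ−1)/(1+ψ₂(Kᵢ−1)) = 0.
Feasibility: ΣzᵢKᵢ = 1.087, Σzᵢ/Kᵢ = 1.713 — both > 1, two phases present.
Newton iteration, ψ₂⁰ = 0.5:
  ψ₂ = 0.500: g = -0.0695, g' = -0.434 → ψ₂ = 0.340
  ψ₂ = 0.340: g = -0.0095, g' = -0.329 → ψ₂ = 0.311
Converged at ψ₂ = 0.311.
  ethanol: x = 0.245, y = 0.412
  1-propanol: x = 0.517, y = 0.548
  n-nonane: x = 0.238, y = 0.040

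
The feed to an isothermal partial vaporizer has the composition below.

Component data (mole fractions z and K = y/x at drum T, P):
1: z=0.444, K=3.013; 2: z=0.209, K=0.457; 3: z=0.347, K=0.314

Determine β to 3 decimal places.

β = 0.423

Let β = V/F and solve Σ zᵢ(Kᵢ−1)/(1+β(Kᵢ−1)) = 0.
g(0) = ΣzᵢKᵢ − 1 = 0.542 and g(1) = 1 − Σzᵢ/Kᵢ = -0.710, so a root lies in (0, 1).
Newton iteration, β⁰ = 0.53:
  β = 0.530: g = -0.1010, g' = -0.946 → β = 0.423
Converged at β = 0.423.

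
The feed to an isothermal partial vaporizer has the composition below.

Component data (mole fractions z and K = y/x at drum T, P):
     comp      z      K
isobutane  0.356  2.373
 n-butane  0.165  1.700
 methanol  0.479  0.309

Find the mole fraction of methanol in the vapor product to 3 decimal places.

Rachford–Rice: g(ψ) = Σ zᵢ(Kᵢ−1)/(1+ψ(Kᵢ−1)) = 0.
g(0) = ΣzᵢKᵢ − 1 = 0.273 and g(1) = 1 − Σzᵢ/Kᵢ = -0.797, so a root lies in (0, 1).
Iterate (Newton) starting at ψ = 0.5:
  ψ = 0.500: g = -0.1303, g' = -0.814 → ψ = 0.340
  ψ = 0.340: g = -0.0061, g' = -0.755 → ψ = 0.332
Converged at ψ = 0.332.
Compositions from xᵢ = zᵢ/(1+ψ(Kᵢ−1)), yᵢ = Kᵢxᵢ:
  isobutane: x = 0.245, y = 0.580
  n-butane: x = 0.134, y = 0.228
  methanol: x = 0.622, y = 0.192

y_methanol = 0.192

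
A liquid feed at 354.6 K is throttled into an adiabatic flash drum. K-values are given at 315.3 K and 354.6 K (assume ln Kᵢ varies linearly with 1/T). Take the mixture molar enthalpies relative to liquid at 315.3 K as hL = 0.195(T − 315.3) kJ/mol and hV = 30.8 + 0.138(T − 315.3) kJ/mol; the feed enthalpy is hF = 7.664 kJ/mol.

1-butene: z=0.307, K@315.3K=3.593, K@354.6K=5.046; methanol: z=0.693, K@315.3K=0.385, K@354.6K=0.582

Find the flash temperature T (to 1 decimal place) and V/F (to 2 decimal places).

Adiabatic flash: solve Rachford–Rice at each trial T, then check hF = ψ·hV(T) + (1−ψ)·hL(T).
  T = 315.3 K: K = (3.593, 0.385), RR gives ψ = 0.232, H_out = 7.143 kJ/mol
  T = 354.6 K: K = (5.046, 0.582), RR gives ψ = 0.563, H_out = 23.748 kJ/mol
  T = 335.0 K: K = (4.302, 0.479), RR gives ψ = 0.380, H_out = 15.114 kJ/mol
  T = 325.1 K: K = (3.941, 0.431), RR gives ψ = 0.304, H_out = 11.095 kJ/mol
  T = 320.2 K: K = (3.765, 0.408), RR gives ψ = 0.268, H_out = 9.124 kJ/mol
  T = 317.8 K: K = (3.681, 0.396), RR gives ψ = 0.250, H_out = 8.156 kJ/mol
  T = 316.6 K: K = (3.638, 0.391), RR gives ψ = 0.241, H_out = 7.671 kJ/mol
Linear interpolation between T = 315.3 (H_out = 7.143) and T = 316.6 (H_out = 7.671) on hF = 7.664 gives T ≈ 316.6 K, at which ψ = 0.24.

T = 316.6 K, V/F = 0.24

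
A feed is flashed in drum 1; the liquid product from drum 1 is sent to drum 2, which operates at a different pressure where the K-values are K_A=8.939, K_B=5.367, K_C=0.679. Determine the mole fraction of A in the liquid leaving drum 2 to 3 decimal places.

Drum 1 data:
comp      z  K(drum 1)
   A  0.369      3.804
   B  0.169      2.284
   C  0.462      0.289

Drum 1:
Let ψ₁ = V/F and solve Σ zᵢ(Kᵢ−1)/(1+ψ₁(Kᵢ−1)) = 0.
Check two-phase: ΣzᵢKᵢ = 1.923 > 1 and Σzᵢ/Kᵢ = 1.770 > 1, so g(0) = 0.923 > 0 and g(1) = -0.770 < 0.
Iterate (Newton) starting at ψ₁ = 0.46:
  ψ₁ = 0.460: g = 0.1001, g' = -1.179 → ψ₁ = 0.545
  ψ₁ = 0.545: g = 0.0007, g' = -1.173 → ψ₁ = 0.546
Converged at ψ₁ = 0.546.
Drum-1 compositions:
  A: x = 0.146, y = 0.555
  B: x = 0.099, y = 0.227
  C: x = 0.755, y = 0.218
Drum-2 feed = drum-1 liquid: z₂ = (0.1459, 0.0994, 0.7547).
Drum 2:
Rachford–Rice: g(ψ₂) = Σ zᵢ(Kᵢ−1)/(1+ψ₂(Kᵢ−1)) = 0.
Feasibility: ΣzᵢKᵢ = 2.350, Σzᵢ/Kᵢ = 1.146 — both > 1, two phases present.
Newton iteration, ψ₂⁰ = 0.5:
  ψ₂ = 0.500: g = 0.0808, g' = -0.670 → ψ₂ = 0.621
  ψ₂ = 0.621: g = 0.0098, g' = -0.521 → ψ₂ = 0.639
  ψ₂ = 0.639: g = 0.0002, g' = -0.504 → ψ₂ = 0.640
Converged at ψ₂ = 0.640.
  A: x = 0.024, y = 0.214
  B: x = 0.026, y = 0.141
  C: x = 0.950, y = 0.645

x_A (drum 2) = 0.024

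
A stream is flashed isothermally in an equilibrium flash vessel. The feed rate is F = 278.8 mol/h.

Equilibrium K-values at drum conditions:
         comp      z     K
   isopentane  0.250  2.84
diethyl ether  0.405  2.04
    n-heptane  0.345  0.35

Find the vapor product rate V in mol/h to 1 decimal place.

Let ψ = V/F and solve Σ zᵢ(Kᵢ−1)/(1+ψ(Kᵢ−1)) = 0.
Feasibility: ΣzᵢKᵢ = 1.657, Σzᵢ/Kᵢ = 1.272 — both > 1, two phases present.
Iterate (Newton) starting at ψ = 0.5:
  ψ = 0.500: g = 0.1845, g' = -0.739 → ψ = 0.750
  ψ = 0.750: g = -0.0073, g' = -0.842 → ψ = 0.741
Converged at ψ = 0.741.
Then V = ψ·F = 0.7409·278.8 = 206.6 mol/h and L = F − V = 72.2 mol/h.

V = 206.6 mol/h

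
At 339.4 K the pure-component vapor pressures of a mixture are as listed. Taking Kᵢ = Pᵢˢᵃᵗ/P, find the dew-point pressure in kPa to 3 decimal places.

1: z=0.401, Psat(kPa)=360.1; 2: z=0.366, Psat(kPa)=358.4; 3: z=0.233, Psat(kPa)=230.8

Pdew = 318.034 kPa

At the dew point ψ → 1, so Σzᵢ/Kᵢ = 1 with Kᵢ = Pᵢˢᵃᵗ/P ⇒ 1/P = Σzᵢ/Pᵢˢᵃᵗ.
1/P = 0.401/360.1 + 0.366/358.4 + 0.233/230.8 = 0.003144 ⇒ P = 318.034 kPa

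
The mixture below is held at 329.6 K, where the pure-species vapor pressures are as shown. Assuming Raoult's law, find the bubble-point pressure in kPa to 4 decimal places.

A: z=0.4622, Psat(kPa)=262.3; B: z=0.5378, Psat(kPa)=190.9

At the bubble point ψ → 0, so ΣzᵢKᵢ = 1 with Kᵢ = Pᵢˢᵃᵗ/P ⇒ P = ΣzᵢPᵢˢᵃᵗ.
P = 0.4622·262.3 + 0.5378·190.9 = 223.9011 kPa

Pbub = 223.9011 kPa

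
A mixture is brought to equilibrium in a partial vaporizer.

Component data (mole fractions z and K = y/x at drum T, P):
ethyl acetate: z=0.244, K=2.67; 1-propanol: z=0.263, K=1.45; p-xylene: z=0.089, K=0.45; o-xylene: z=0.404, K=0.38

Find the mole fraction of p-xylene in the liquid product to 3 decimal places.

x_p-xylene = 0.108

Iterate (Newton) starting at ψ = 0.42:
  ψ = 0.420: g = -0.0633, g' = -0.602 → ψ = 0.315
Converged at ψ = 0.315.
Compositions from xᵢ = zᵢ/(1+ψ(Kᵢ−1)), yᵢ = Kᵢxᵢ:
  ethyl acetate: x = 0.160, y = 0.427
  1-propanol: x = 0.230, y = 0.334
  p-xylene: x = 0.108, y = 0.048
  o-xylene: x = 0.502, y = 0.191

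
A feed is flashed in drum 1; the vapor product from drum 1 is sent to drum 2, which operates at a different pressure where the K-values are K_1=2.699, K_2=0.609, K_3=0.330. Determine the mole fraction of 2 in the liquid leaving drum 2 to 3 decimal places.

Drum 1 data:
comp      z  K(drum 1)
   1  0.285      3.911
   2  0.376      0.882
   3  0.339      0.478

x_2 (drum 2) = 0.432

Drum 1:
Let ψ₁ = V/F and solve Σ zᵢ(Kᵢ−1)/(1+ψ₁(Kᵢ−1)) = 0.
g(0) = ΣzᵢKᵢ − 1 = 0.608 and g(1) = 1 − Σzᵢ/Kᵢ = -0.208, so a root lies in (0, 1).
Iterate (Newton) starting at ψ₁ = 0.5:
  ψ₁ = 0.500: g = 0.0513, g' = -0.576 → ψ₁ = 0.589
  ψ₁ = 0.589: g = 0.0024, g' = -0.526 → ψ₁ = 0.594
Converged at ψ₁ = 0.594.
Drum-1 compositions:
  1: x = 0.104, y = 0.409
  2: x = 0.404, y = 0.357
  3: x = 0.491, y = 0.235
Drum-2 feed = drum-1 vapor: z₂ = (0.4086, 0.3566, 0.2348).
Drum 2:
Let ψ₂ = V/F and solve Σ zᵢ(Kᵢ−1)/(1+ψ₂(Kᵢ−1)) = 0.
Feasibility: ΣzᵢKᵢ = 1.397, Σzᵢ/Kᵢ = 1.448 — both > 1, two phases present.
Iterate (Newton) starting at ψ₂ = 0.49:
  ψ₂ = 0.490: g = -0.0279, g' = -0.668 → ψ₂ = 0.448
  ψ₂ = 0.448: g = 0.0001, g' = -0.676 → ψ₂ = 0.449
Converged at ψ₂ = 0.449.
  1: x = 0.232, y = 0.626
  2: x = 0.432, y = 0.263
  3: x = 0.336, y = 0.111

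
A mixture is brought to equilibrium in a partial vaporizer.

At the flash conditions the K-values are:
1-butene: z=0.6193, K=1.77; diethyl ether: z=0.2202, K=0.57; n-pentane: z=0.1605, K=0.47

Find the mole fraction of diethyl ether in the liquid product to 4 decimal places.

Material balance + equilibrium reduce to Σ zᵢ(Kᵢ−1)/(1+ψ(Kᵢ−1)) = 0.
Check two-phase: ΣzᵢKᵢ = 1.2971 > 1 and Σzᵢ/Kᵢ = 1.0777 > 1, so g(0) = 0.2971 > 0 and g(1) = -0.0777 < 0.
Newton iteration, ψ⁰ = 0.52:
  ψ = 0.5200: g = 0.10113, g' = -0.3407 → ψ = 0.8169
  ψ = 0.8169: g = -0.00322, g' = -0.3753 → ψ = 0.8083
  ψ = 0.8083: g = -0.00001, g' = -0.3731 → ψ = 0.8082
Converged at ψ = 0.8082.
Compositions from xᵢ = zᵢ/(1+ψ(Kᵢ−1)), yᵢ = Kᵢxᵢ:
  1-butene: x = 0.3817, y = 0.6757
  diethyl ether: x = 0.3375, y = 0.1924
  n-pentane: x = 0.2808, y = 0.1320

x_diethyl ether = 0.3375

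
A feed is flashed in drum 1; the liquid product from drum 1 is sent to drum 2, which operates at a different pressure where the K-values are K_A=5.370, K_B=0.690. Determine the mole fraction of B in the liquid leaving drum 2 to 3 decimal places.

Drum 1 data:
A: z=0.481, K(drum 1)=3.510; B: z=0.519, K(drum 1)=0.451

x_B (drum 2) = 0.934

Drum 1:
Material balance + equilibrium reduce to Σ zᵢ(Kᵢ−1)/(1+ψ₁(Kᵢ−1)) = 0.
g(0) = ΣzᵢKᵢ − 1 = 0.922 and g(1) = 1 − Σzᵢ/Kᵢ = -0.288, so a root lies in (0, 1).
Binary case is linear: z₁(K₁−1)(1+ψ₁(K₂−1)) + z₂(K₂−1)(1+ψ₁(K₁−1)) = 0
⇒ ψ₁ = [z₁(K₁−1)+z₂(K₂−1)] / [−(K₁−1)(K₂−1)] = 0.9224/1.3780 = 0.669
Drum-1 compositions:
  A: x = 0.179, y = 0.630
  B: x = 0.821, y = 0.370
Drum-2 feed = drum-1 liquid: z₂ = (0.1795, 0.8205).
Drum 2:
Binary case is linear: z₁(K₁−1)(1+ψ₂(K₂−1)) + z₂(K₂−1)(1+ψ₂(K₁−1)) = 0
⇒ ψ₂ = [z₁(K₁−1)+z₂(K₂−1)] / [−(K₁−1)(K₂−1)] = 0.5299/1.3547 = 0.391
  A: x = 0.066, y = 0.356
  B: x = 0.934, y = 0.644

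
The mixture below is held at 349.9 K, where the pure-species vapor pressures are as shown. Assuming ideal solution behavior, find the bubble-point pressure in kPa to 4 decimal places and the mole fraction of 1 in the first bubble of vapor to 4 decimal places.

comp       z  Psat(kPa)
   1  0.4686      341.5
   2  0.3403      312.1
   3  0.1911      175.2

Pbub = 299.7153 kPa, y_1 = 0.5339

At the bubble point ψ → 0, so ΣzᵢKᵢ = 1 with Kᵢ = Pᵢˢᵃᵗ/P ⇒ P = ΣzᵢPᵢˢᵃᵗ.
P = 0.4686·341.5 + 0.3403·312.1 + 0.1911·175.2 = 299.7153 kPa
yᵢ = zᵢPᵢˢᵃᵗ/P ⇒ y_1 = 0.4686·341.5/299.7153 = 0.5339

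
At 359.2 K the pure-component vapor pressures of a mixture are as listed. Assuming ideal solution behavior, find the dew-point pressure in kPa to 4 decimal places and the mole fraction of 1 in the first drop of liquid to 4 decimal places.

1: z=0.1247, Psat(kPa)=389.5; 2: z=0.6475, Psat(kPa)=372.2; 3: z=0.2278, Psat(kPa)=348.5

Pdew = 368.5320 kPa, x_1 = 0.1180

At the dew point ψ → 1, so Σzᵢ/Kᵢ = 1 with Kᵢ = Pᵢˢᵃᵗ/P ⇒ 1/P = Σzᵢ/Pᵢˢᵃᵗ.
1/P = 0.1247/389.5 + 0.6475/372.2 + 0.2278/348.5 = 0.0027135 ⇒ P = 368.5320 kPa
xᵢ = zᵢP/Pᵢˢᵃᵗ ⇒ x_1 = 0.1247·368.5320/389.5 = 0.1180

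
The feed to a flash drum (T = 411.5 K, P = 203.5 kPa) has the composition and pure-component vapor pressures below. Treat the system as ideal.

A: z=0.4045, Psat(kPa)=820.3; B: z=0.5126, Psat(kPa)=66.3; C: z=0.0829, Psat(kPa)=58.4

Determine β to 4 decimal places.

Raoult's law: Kᵢ = Pᵢˢᵃᵗ/P = Pᵢˢᵃᵗ/203.5.
  K_A = 820.3/203.5 = 4.030958, K_B = 66.3/203.5 = 0.325799, K_C = 58.4/203.5 = 0.286978
Newton–Raphson from β = 0.54:
  β = 0.5400: g = -0.17459, g' = -1.2221 → β = 0.3971
  β = 0.3971: g = 0.00191, g' = -1.2818 → β = 0.3986
Converged at β = 0.3986.

β = 0.3986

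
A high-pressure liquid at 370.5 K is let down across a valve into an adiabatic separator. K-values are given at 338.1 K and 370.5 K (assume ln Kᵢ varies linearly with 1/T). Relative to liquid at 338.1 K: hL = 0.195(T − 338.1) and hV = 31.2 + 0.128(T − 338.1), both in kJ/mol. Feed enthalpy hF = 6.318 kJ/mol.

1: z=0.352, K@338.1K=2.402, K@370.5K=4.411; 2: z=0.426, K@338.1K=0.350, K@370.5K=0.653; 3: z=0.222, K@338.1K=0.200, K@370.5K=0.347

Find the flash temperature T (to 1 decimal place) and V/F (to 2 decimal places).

Adiabatic flash: solve Rachford–Rice at each trial T, then check hF = ψ·hV(T) + (1−ψ)·hL(T).
  T = 338.1 K: K = (2.402, 0.350, 0.200), RR gives ψ = 0.040, H_out = 1.233 kJ/mol
  T = 370.5 K: K = (4.411, 0.653, 0.347), RR gives ψ = 0.561, H_out = 22.595 kJ/mol
  T = 354.3 K: K = (3.301, 0.485, 0.267), RR gives ψ = 0.311, H_out = 12.522 kJ/mol
  T = 346.2 K: K = (2.826, 0.414, 0.232), RR gives ψ = 0.186, H_out = 7.295 kJ/mol
  T = 342.1 K: K = (2.605, 0.380, 0.215), RR gives ψ = 0.116, H_out = 4.379 kJ/mol
  T = 344.1 K: K = (2.711, 0.396, 0.223), RR gives ψ = 0.151, H_out = 5.833 kJ/mol
Linear interpolation between T = 344.1 (H_out = 5.833) and T = 346.2 (H_out = 7.295) on hF = 6.318 gives T ≈ 344.8 K, at which ψ = 0.16.

T = 344.8 K, V/F = 0.16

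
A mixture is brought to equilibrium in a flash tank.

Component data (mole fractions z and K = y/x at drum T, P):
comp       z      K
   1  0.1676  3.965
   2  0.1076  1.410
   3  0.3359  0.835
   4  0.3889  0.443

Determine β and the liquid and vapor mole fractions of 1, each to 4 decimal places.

Material balance + equilibrium reduce to Σ zᵢ(Kᵢ−1)/(1+β(Kᵢ−1)) = 0.
Check two-phase: ΣzᵢKᵢ = 1.2690 > 1 and Σzᵢ/Kᵢ = 1.3987 > 1, so g(0) = 0.2690 > 0 and g(1) = -0.3987 < 0.
Newton iteration, β⁰ = 0.5:
  β = 0.5000: g = -0.12385, g' = -0.4942 → β = 0.2494
  β = 0.2494: g = 0.01635, g' = -0.6745 → β = 0.2736
  β = 0.2736: g = 0.00041, g' = -0.6417 → β = 0.2743
Converged at β = 0.2743.
Compositions from xᵢ = zᵢ/(1+β(Kᵢ−1)), yᵢ = Kᵢxᵢ:
  1: x = 0.0924, y = 0.3665
  2: x = 0.0967, y = 0.1364
  3: x = 0.3518, y = 0.2938
  4: x = 0.4590, y = 0.2033

β = 0.2743, x_1 = 0.0924, y_1 = 0.3665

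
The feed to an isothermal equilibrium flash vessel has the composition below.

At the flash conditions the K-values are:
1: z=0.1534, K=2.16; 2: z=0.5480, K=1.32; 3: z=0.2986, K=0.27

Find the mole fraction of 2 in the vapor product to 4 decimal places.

Iterate (Newton) starting at ψ = 0.5:
  ψ = 0.5000: g = -0.07948, g' = -0.5190 → ψ = 0.3469
  ψ = 0.3469: g = -0.00716, g' = -0.4357 → ψ = 0.3304
  ψ = 0.3304: g = -0.00005, g' = -0.4301 → ψ = 0.3303
Converged at ψ = 0.3303.
Compositions from xᵢ = zᵢ/(1+ψ(Kᵢ−1)), yᵢ = Kᵢxᵢ:
  1: x = 0.1109, y = 0.2396
  2: x = 0.4956, y = 0.6542
  3: x = 0.3935, y = 0.1062

y_2 = 0.6542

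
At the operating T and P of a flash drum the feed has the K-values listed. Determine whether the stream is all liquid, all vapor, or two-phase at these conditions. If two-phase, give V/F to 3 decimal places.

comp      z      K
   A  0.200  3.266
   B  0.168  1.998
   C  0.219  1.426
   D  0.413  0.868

all vapor

ΣzᵢKᵢ = 1.660; Σzᵢ/Kᵢ = 0.775.
Since Σzᵢ/Kᵢ < 1 the mixture is above its dew point — single vapor phase.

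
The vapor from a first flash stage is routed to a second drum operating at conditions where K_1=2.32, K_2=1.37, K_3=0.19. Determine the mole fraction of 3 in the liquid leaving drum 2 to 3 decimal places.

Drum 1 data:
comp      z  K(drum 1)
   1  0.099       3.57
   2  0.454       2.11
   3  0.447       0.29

Drum 1:
Newton–Raphson from ψ₁ = 0.5:
  ψ₁ = 0.500: g = -0.0566, g' = -0.898 → ψ₁ = 0.437
  ψ₁ = 0.437: g = -0.0009, g' = -0.872 → ψ₁ = 0.436
Converged at ψ₁ = 0.436.
Drum-1 compositions:
  1: x = 0.047, y = 0.167
  2: x = 0.306, y = 0.646
  3: x = 0.647, y = 0.188
Drum-2 feed = drum-1 vapor: z₂ = (0.1667, 0.6456, 0.1877).
Drum 2:
Material balance + equilibrium reduce to Σ zᵢ(Kᵢ−1)/(1+ψ₂(Kᵢ−1)) = 0.
Check two-phase: ΣzᵢKᵢ = 1.307 > 1 and Σzᵢ/Kᵢ = 1.531 > 1, so g(0) = 0.307 > 0 and g(1) = -0.531 < 0.
Newton iteration, ψ₂⁰ = 0.5:
  ψ₂ = 0.500: g = 0.0786, g' = -0.516 → ψ₂ = 0.652
  ψ₂ = 0.652: g = -0.0117, g' = -0.695 → ψ₂ = 0.635
Converged at ψ₂ = 0.635.
  1: x = 0.091, y = 0.210
  2: x = 0.523, y = 0.716
  3: x = 0.387, y = 0.073

x_3 (drum 2) = 0.387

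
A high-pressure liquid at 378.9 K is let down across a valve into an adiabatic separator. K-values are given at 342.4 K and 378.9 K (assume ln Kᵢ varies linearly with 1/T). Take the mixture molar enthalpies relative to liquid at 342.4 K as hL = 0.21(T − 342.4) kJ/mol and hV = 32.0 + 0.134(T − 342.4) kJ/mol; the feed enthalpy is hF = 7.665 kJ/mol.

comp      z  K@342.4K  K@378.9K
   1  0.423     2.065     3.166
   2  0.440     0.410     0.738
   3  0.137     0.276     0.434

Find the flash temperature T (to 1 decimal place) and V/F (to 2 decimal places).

T = 346.3 K, V/F = 0.22

Adiabatic flash: solve Rachford–Rice at each trial T, then check hF = ψ·hV(T) + (1−ψ)·hL(T).
  T = 342.4 K: K = (2.065, 0.410, 0.276), RR gives ψ = 0.138, H_out = 4.414 kJ/mol
  T = 378.9 K: K = (3.166, 0.738, 0.434), RR gives ψ = 0.904, H_out = 34.078 kJ/mol
  T = 360.6 K: K = (2.583, 0.558, 0.350), RR gives ψ = 0.487, H_out = 18.727 kJ/mol
  T = 351.5 K: K = (2.316, 0.480, 0.312), RR gives ψ = 0.315, H_out = 11.758 kJ/mol
  T = 346.9 K: K = (2.187, 0.444, 0.293), RR gives ψ = 0.227, H_out = 8.141 kJ/mol
  T = 344.6 K: K = (2.124, 0.426, 0.284), RR gives ψ = 0.182, H_out = 6.266 kJ/mol
Linear interpolation between T = 344.6 (H_out = 6.266) and T = 346.9 (H_out = 8.141) on hF = 7.665 gives T ≈ 346.3 K, at which ψ = 0.22.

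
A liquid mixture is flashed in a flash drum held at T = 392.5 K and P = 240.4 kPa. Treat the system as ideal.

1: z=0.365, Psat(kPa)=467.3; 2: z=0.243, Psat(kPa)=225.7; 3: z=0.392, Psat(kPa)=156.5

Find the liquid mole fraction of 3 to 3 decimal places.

Raoult's law: Kᵢ = Pᵢˢᵃᵗ/P = Pᵢˢᵃᵗ/240.4.
  K_1 = 467.3/240.4 = 1.94384, K_2 = 225.7/240.4 = 0.93885, K_3 = 156.5/240.4 = 0.65100
Rachford–Rice: g(V/F) = Σ zᵢ(Kᵢ−1)/(1+V/F(Kᵢ−1)) = 0.
Check two-phase: ΣzᵢKᵢ = 1.193 > 1 and Σzᵢ/Kᵢ = 1.049 > 1, so g(0) = 0.193 > 0 and g(1) = -0.049 < 0.
Iterate (Newton) starting at V/F = 0.5:
  V/F = 0.500: g = 0.0530, g' = -0.221 → V/F = 0.740
  V/F = 0.740: g = 0.0029, g' = -0.201 → V/F = 0.754
Converged at V/F = 0.754.
Compositions from xᵢ = zᵢ/(1+V/F(Kᵢ−1)), yᵢ = Kᵢxᵢ:
  1: x = 0.213, y = 0.414
  2: x = 0.255, y = 0.239
  3: x = 0.532, y = 0.346

x_3 = 0.532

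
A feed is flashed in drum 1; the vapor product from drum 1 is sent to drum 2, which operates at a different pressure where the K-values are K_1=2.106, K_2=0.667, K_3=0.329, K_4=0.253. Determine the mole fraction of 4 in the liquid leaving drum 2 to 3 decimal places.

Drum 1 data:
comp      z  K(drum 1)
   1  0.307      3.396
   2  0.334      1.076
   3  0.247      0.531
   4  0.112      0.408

Drum 1:
Newton–Raphson from ψ₁ = 0.5:
  ψ₁ = 0.500: g = 0.1136, g' = -0.539 → ψ₁ = 0.711
  ψ₁ = 0.711: g = 0.0079, g' = -0.482 → ψ₁ = 0.727
Converged at ψ₁ = 0.727.
Drum-1 compositions:
  1: x = 0.112, y = 0.380
  2: x = 0.317, y = 0.341
  3: x = 0.375, y = 0.199
  4: x = 0.197, y = 0.080
Drum-2 feed = drum-1 vapor: z₂ = (0.3801, 0.3406, 0.1991, 0.0802).
Drum 2:
Rachford–Rice: g(ψ₂) = Σ zᵢ(Kᵢ−1)/(1+ψ₂(Kᵢ−1)) = 0.
g(0) = ΣzᵢKᵢ − 1 = 0.114 and g(1) = 1 − Σzᵢ/Kᵢ = -0.613, so a root lies in (0, 1).
Newton–Raphson from ψ₂ = 0.31:
  ψ₂ = 0.310: g = -0.0600, g' = -0.524 → ψ₂ = 0.195
  ψ₂ = 0.195: g = 0.0005, g' = -0.538 → ψ₂ = 0.196
Converged at ψ₂ = 0.196.
  1: x = 0.312, y = 0.658
  2: x = 0.364, y = 0.243
  3: x = 0.229, y = 0.075
  4: x = 0.094, y = 0.024

x_4 (drum 2) = 0.094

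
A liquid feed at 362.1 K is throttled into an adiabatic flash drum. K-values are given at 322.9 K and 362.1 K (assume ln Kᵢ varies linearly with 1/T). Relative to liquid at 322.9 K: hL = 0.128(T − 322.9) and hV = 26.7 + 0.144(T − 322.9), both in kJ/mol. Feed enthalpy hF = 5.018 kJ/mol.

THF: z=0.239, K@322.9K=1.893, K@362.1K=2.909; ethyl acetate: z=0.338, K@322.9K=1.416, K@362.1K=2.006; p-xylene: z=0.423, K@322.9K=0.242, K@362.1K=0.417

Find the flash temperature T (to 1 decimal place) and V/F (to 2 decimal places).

T = 327.6 K, V/F = 0.17

Adiabatic flash: solve Rachford–Rice at each trial T, then check hF = ψ·hV(T) + (1−ψ)·hL(T).
  T = 322.9 K: K = (1.893, 1.416, 0.242), RR gives ψ = 0.068, H_out = 1.810 kJ/mol
  T = 362.1 K: K = (2.909, 2.006, 0.417), RR gives ψ = 0.668, H_out = 23.272 kJ/mol
  T = 342.5 K: K = (2.376, 1.702, 0.323), RR gives ψ = 0.407, H_out = 13.495 kJ/mol
  T = 332.7 K: K = (2.128, 1.557, 0.281), RR gives ψ = 0.257, H_out = 8.169 kJ/mol
  T = 327.8 K: K = (2.009, 1.486, 0.261), RR gives ψ = 0.170, H_out = 5.174 kJ/mol
  T = 325.4 K: K = (1.952, 1.451, 0.252), RR gives ψ = 0.122, H_out = 3.581 kJ/mol
Linear interpolation between T = 325.4 (H_out = 3.581) and T = 327.8 (H_out = 5.174) on hF = 5.018 gives T ≈ 327.6 K, at which ψ = 0.17.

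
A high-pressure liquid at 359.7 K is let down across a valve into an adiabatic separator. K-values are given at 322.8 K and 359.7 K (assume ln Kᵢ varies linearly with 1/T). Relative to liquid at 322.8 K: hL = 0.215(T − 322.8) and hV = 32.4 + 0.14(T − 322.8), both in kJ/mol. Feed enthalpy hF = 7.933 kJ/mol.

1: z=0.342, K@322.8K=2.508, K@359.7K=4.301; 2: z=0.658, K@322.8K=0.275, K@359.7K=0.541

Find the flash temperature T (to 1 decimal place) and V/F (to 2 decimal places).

Adiabatic flash: solve Rachford–Rice at each trial T, then check hF = ψ·hV(T) + (1−ψ)·hL(T).
  T = 322.8 K: K = (2.508, 0.275), RR gives ψ = 0.035, H_out = 1.146 kJ/mol
  T = 359.7 K: K = (4.301, 0.541), RR gives ψ = 0.546, H_out = 24.106 kJ/mol
  T = 341.2 K: K = (3.330, 0.392), RR gives ψ = 0.281, H_out = 12.659 kJ/mol
  T = 332.0 K: K = (2.901, 0.330), RR gives ψ = 0.164, H_out = 7.194 kJ/mol
  T = 336.6 K: K = (3.111, 0.360), RR gives ψ = 0.223, H_out = 9.963 kJ/mol
  T = 334.3 K: K = (3.005, 0.345), RR gives ψ = 0.194, H_out = 8.592 kJ/mol
Linear interpolation between T = 332.0 (H_out = 7.194) and T = 334.3 (H_out = 8.592) on hF = 7.933 gives T ≈ 333.2 K, at which ψ = 0.18.

T = 333.2 K, V/F = 0.18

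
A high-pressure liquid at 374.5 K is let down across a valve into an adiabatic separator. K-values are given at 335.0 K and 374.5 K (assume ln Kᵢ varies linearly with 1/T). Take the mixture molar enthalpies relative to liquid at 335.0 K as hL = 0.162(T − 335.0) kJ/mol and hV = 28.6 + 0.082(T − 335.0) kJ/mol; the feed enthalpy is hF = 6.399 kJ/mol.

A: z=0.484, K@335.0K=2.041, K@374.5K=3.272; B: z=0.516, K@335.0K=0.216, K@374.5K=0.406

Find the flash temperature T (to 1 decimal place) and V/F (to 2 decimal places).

Adiabatic flash: solve Rachford–Rice at each trial T, then check hF = ψ·hV(T) + (1−ψ)·hL(T).
  T = 335.0 K: K = (2.041, 0.216), RR gives ψ = 0.122, H_out = 3.480 kJ/mol
  T = 374.5 K: K = (3.272, 0.406), RR gives ψ = 0.588, H_out = 21.350 kJ/mol
  T = 354.8 K: K = (2.620, 0.302), RR gives ψ = 0.375, H_out = 13.325 kJ/mol
  T = 344.9 K: K = (2.321, 0.256), RR gives ψ = 0.260, H_out = 8.841 kJ/mol
  T = 339.9 K: K = (2.177, 0.235), RR gives ψ = 0.195, H_out = 6.285 kJ/mol
  T = 342.4 K: K = (2.248, 0.246), RR gives ψ = 0.228, H_out = 7.595 kJ/mol
  T = 341.1 K: K = (2.211, 0.240), RR gives ψ = 0.211, H_out = 6.922 kJ/mol
Linear interpolation between T = 339.9 (H_out = 6.285) and T = 341.1 (H_out = 6.922) on hF = 6.399 gives T ≈ 340.1 K, at which ψ = 0.20.

T = 340.1 K, V/F = 0.20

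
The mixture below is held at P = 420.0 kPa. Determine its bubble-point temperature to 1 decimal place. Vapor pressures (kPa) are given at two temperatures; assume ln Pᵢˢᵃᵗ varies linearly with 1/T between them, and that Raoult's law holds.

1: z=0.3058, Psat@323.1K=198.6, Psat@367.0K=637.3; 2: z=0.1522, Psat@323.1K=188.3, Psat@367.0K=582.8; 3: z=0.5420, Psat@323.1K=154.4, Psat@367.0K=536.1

Bubble-point temperature: ΣzᵢPᵢˢᵃᵗ(T) = P. Interpolate ln Pᵢˢᵃᵗ = aᵢ + bᵢ/T.
  T = 323.1 K: ΣzᵢPᵢˢᵃᵗ = 173.08 kPa
  T = 367.0 K: ΣzᵢPᵢˢᵃᵗ = 574.15 kPa
  T = 345.1 K: ΣzᵢPᵢˢᵃᵗ = 327.85 kPa
  T = 356.1 K: ΣzᵢPᵢˢᵃᵗ = 438.15 kPa
  T = 350.6 K: ΣzᵢPᵢˢᵃᵗ = 379.86 kPa
  T = 353.4 K: ΣzᵢPᵢˢᵃᵗ = 408.72 kPa
  T = 354.8 K: ΣzᵢPᵢˢᵃᵗ = 423.78 kPa
  T = 354.1 K: ΣzᵢPᵢˢᵃᵗ = 416.20 kPa
Interpolating between 354.1 K and 354.8 K gives T ≈ 354.5 K.

T = 354.5 K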